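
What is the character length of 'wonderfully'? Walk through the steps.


Spell out 'wonderfully' and number each letter: w(1), o(2), n(3), d(4), e(5), r(6), f(7), u(8), l(9), l(10), y(11). Total: 11 letters.

11


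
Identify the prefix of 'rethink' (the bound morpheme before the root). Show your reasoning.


The word 'rethink' = 're' (prefix) + 'think' (root). The prefix is 're'.

re


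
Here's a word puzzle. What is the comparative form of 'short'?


Apply comparative formation (add -er): 'short' -> 'shorter'.

shorter


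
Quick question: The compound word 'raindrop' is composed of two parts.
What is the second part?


Split 'raindrop' into 'rain' + 'drop'. The second part is 'drop'.

drop


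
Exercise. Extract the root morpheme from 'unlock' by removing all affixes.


Remove prefix 'un' from 'unlock' to get root 'lock'.

lock


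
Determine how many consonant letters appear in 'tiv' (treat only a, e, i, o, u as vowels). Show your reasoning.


Consonants in 'tiv': t, v = 2 consonants.

2


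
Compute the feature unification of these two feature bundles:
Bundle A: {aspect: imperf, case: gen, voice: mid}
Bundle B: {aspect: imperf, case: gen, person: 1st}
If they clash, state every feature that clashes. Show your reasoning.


Compare features:
aspect: A=imperf vs B=imperf -> unified: imperf
case: A=gen vs B=gen -> unified: gen
person: A=_ vs B=1st -> unified: 1st
voice: A=mid vs B=_ -> unified: mid
No clashes found.

Unified: {aspect: imperf, case: gen, person: 1st, voice: mid}


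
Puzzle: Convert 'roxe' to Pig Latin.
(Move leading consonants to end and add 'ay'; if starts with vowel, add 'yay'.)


'roxe': move consonant cluster 'r' to end and add 'ay': 'oxeray'.

oxeray


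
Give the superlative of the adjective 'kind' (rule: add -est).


Apply superlative formation (add -est): 'kind' -> 'kindest'.

kindest


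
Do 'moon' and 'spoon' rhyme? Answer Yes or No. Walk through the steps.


Rime (stressed vowel + following sounds) of 'moon': -oon = /uːn/
Rime of 'spoon': -oon = /uːn/
/uːn/ and /uːn/ are the same ending sound, so the words rhyme.

Yes


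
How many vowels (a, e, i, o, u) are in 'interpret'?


Vowels in 'interpret': i, e, e = 3 vowels.

3


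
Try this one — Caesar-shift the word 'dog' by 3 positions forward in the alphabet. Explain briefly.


Shift each letter by 3: d -> g, o -> r, g -> j. Result: 'grj'.

grj


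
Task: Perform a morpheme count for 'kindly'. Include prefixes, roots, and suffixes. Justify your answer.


Decomposition: kind (root) + -ly (suffix) = 2 morpheme(s)

2 morphemes


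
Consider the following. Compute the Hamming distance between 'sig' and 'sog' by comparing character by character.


Alignment:
Position 1: 's' vs 's' = match
Position 2: 'i' vs 'o' = DIFFER
Position 3: 'g' vs 'g' = match
Total differences: 1

1


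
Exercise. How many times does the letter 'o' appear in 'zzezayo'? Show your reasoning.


Letter 'o' in 'zzezayo': found at position(s) 7 = 1 occurrence(s).

1


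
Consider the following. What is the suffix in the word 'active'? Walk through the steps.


The word 'active' = 'act' (root) + '-ive' (suffix). The suffix is '-ive'.

ive


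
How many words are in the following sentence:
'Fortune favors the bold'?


Split into words: Fortune | favors | the | bold = 4 words.

4


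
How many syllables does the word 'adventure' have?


Break 'adventure' into syllables: ad-ven-ture -> ad | ven | ture = 3 syllables

3 syllables


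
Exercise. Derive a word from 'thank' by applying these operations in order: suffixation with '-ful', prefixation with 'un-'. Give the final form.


Step 1: Add suffix '-ful' to 'thank' = 'thankful'
Step 2: Add prefix 'un-' to 'thankful' = 'unthankful'

unthankful


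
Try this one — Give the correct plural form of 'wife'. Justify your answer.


Apply rule: Change -fe to -ves. 'wife' becomes 'wives'.

wives


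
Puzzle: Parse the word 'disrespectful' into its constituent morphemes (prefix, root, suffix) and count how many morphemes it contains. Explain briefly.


Step 1: Identify prefix: 'dis' (meaning: not/apart)
Step 2: Identify root: 'respect'
Step 3: Identify suffix(es): 'ful'
Decomposition: dis- (prefix: not/apart) + respect (root) + -ful (suffix: full of)
Total morphemes: 3

3 morphemes (dis- (prefix: not/apart) + respect (root) + -ful (suffix: full of))


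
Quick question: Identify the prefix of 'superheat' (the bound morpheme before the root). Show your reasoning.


The word 'superheat' = 'super' (prefix) + 'heat' (root). The prefix is 'super'.

super


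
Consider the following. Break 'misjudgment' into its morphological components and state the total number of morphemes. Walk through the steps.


Step 1: Identify prefix: 'mis' (meaning: wrongly)
Step 2: Identify root: 'judge'
Step 3: Identify suffix(es): 'ment'
Decomposition: mis- (prefix: wrongly) + judge (root) + -ment (suffix: action/result)
Total morphemes: 3

3 morphemes (mis- (prefix: wrongly) + judge (root) + -ment (suffix: action/result))


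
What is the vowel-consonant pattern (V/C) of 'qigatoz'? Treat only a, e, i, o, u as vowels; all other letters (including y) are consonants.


Letter mapping: q = C, i = V, g = C, a = V, t = C, o = V, z = C.

CVCVCVC


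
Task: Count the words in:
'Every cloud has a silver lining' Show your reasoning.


Split into words: Every | cloud | has | a | silver | lining = 6 words.

6


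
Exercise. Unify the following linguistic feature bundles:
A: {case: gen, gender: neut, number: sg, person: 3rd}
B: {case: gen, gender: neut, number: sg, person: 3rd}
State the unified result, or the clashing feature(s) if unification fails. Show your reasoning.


Compare features:
case: A=gen vs B=gen -> unified: gen
gender: A=neut vs B=neut -> unified: neut
number: A=sg vs B=sg -> unified: sg
person: A=3rd vs B=3rd -> unified: 3rd
No clashes found.

Unified: {case: gen, gender: neut, number: sg, person: 3rd}


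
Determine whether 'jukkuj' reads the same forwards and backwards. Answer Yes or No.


Forward: 'jukkuj'
Reversed: 'jukkuj'
They are identical.

Yes


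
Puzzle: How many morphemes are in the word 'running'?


Decomposition: run (root) + -ing (suffix) = 2 morpheme(s)

2 morphemes


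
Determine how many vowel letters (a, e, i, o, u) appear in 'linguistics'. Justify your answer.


Vowels in 'linguistics': i, u, i, i = 4 vowels.

4


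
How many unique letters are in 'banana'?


Unique letters in 'banana': {a, b, n} = 3 distinct letters.

3


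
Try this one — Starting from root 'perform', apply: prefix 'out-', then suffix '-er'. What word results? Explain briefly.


Step 1: Add prefix 'out-' to 'perform' = 'outperform'
Step 2: Add suffix '-er' to 'outperform' = 'outperformer'

outperformer


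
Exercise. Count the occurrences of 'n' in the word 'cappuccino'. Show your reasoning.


Letter 'n' in 'cappuccino': found at position(s) 9 = 1 occurrence(s).

1


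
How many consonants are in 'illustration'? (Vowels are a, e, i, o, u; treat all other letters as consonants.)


Consonants in 'illustration': l, l, s, t, r, t, n = 7 consonants.

7


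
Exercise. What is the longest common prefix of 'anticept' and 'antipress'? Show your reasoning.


Compare from the start: 4 characters match: 'anti'. Mismatch at position 5: 'c' vs 'p'.

anti


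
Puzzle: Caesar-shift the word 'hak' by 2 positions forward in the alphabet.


Shift each letter by 2: h -> j, a -> c, k -> m. Result: 'jcm'.

jcm


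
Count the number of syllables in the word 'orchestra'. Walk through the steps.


Break 'orchestra' into syllables: or-ches-tra -> or | ches | tra = 3 syllables

3 syllables


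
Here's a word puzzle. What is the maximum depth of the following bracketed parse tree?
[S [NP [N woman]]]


Count bracket nesting levels:
'[' at pos 0: depth = 1
'[' at pos 3: depth = 2
'[' at pos 7: depth = 3
Maximum depth reached: 3

3


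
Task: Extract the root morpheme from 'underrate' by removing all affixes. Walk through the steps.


Remove prefix 'under' from 'underrate' to get root 'rate'.

rate


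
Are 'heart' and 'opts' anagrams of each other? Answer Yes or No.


Sorted letters of 'heart': 'aehrt'
Sorted letters of 'opts': 'opst'
They do not match.

No


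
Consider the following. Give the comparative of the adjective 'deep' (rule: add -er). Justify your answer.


Apply comparative formation (add -er): 'deep' -> 'deeper'.

deeper


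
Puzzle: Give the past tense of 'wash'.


Apply rule: Add -ed. 'wash' becomes 'washed'.

washed


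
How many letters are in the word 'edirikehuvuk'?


Spell out 'edirikehuvuk' and number each letter: e(1), d(2), i(3), r(4), i(5), k(6), e(7), h(8), u(9), v(10), u(11), k(12). Total: 12 letters.

12


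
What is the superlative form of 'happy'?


Apply superlative formation (consonant + y: change y to i, add -est): 'happy' -> 'happiest'.

happiest


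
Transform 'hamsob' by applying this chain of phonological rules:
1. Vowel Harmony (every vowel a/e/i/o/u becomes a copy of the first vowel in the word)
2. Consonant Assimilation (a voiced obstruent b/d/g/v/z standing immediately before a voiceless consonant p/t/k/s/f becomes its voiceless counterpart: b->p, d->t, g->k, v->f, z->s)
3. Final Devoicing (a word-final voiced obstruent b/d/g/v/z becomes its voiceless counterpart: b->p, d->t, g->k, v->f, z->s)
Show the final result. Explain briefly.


Starting form: 'hamsob'
Rule 1: Vowel Harmony: all vowels become 'a' (matching first vowel). 'hamsob' -> 'hamsab'
Rule 2: Consonant Assimilation: no voiced obstruent (b/d/g/v/z) stands immediately before a voiceless consonant (p/t/k/s/f). No change.
Rule 3: Final Devoicing: word-final voiced obstruent 'b' becomes voiceless 'p'. 'hamsab' -> 'hamsap'
Final form: 'hamsap'

hamsap


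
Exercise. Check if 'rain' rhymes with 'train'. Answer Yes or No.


Rime (stressed vowel + following sounds) of 'rain': -ain = /eɪn/
Rime of 'train': -ain = /eɪn/
/eɪn/ and /eɪn/ are the same ending sound, so the words rhyme.

Yes


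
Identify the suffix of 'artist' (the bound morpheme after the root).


The word 'artist' = 'art' (root) + '-ist' (suffix). The suffix is '-ist'.

ist


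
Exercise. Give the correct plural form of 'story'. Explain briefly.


Apply rule: Change -y to -ies (consonant + y). 'story' becomes 'stories'.

stories


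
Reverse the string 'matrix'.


Reverse 'matrix' character by character: 'xirtam'.

xirtam


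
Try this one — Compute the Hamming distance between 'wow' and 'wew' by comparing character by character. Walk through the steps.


Alignment:
Position 1: 'w' vs 'w' = match
Position 2: 'o' vs 'e' = DIFFER
Position 3: 'w' vs 'w' = match
Total differences: 1

1


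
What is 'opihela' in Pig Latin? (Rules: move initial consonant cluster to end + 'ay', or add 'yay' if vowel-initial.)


'opihela' starts with a vowel, so add 'yay': 'opihelayay'.

opihelayay


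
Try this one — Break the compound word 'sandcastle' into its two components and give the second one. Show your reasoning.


Split 'sandcastle' into 'sand' + 'castle'. The second part is 'castle'.

castle


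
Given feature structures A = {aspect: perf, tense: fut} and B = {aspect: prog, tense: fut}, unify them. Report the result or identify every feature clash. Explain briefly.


Compare features:
aspect: A=perf vs B=prog -> CLASH
tense: A=fut vs B=fut -> unified: fut
Clash detected on feature 'aspect' (perf vs prog); unification fails.

CLASH on 'aspect' (perf vs prog)


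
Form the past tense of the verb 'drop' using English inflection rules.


Apply rule: Double final consonant and add -ed. 'drop' becomes 'dropped'.

dropped


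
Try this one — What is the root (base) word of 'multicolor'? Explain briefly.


Remove prefix 'multi' from 'multicolor' to get root 'color'.

color


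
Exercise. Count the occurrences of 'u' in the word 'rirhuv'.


Letter 'u' in 'rirhuv': found at position(s) 5 = 1 occurrence(s).

1


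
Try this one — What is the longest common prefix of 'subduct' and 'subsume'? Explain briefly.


Compare from the start: 3 characters match: 'sub'. Mismatch at position 4: 'd' vs 's'.

sub


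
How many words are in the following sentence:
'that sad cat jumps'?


Split into words: that | sad | cat | jumps = 4 words.

4


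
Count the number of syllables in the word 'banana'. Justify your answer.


Break 'banana' into syllables: ba-na-na -> ba | na | na = 3 syllables

3 syllables


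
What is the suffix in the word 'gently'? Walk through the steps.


The word 'gently' = 'gentle' (root) + '-ly' (suffix). The suffix is '-ly'.

ly


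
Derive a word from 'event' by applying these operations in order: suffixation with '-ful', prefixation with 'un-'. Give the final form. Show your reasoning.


Step 1: Add suffix '-ful' to 'event' = 'eventful'
Step 2: Add prefix 'un-' to 'eventful' = 'uneventful'

uneventful


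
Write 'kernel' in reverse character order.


Reverse 'kernel' character by character: 'lenrek'.

lenrek


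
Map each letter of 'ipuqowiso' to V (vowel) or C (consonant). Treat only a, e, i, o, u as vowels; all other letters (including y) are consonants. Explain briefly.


Letter mapping: i = V, p = C, u = V, q = C, o = V, w = C, i = V, s = C, o = V.

VCVCVCVCV


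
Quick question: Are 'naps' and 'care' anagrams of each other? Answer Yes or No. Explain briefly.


Sorted letters of 'naps': 'anps'
Sorted letters of 'care': 'acer'
They do not match.

No


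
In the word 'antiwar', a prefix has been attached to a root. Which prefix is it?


The word 'antiwar' = 'anti' (prefix) + 'war' (root). The prefix is 'anti'.

anti


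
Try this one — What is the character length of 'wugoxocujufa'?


Spell out 'wugoxocujufa' and number each letter: w(1), u(2), g(3), o(4), x(5), o(6), c(7), u(8), j(9), u(10), f(11), a(12). Total: 12 letters.

12


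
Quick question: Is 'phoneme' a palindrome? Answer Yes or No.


Forward: 'phoneme'
Reversed: 'emenohp'
They differ.

No


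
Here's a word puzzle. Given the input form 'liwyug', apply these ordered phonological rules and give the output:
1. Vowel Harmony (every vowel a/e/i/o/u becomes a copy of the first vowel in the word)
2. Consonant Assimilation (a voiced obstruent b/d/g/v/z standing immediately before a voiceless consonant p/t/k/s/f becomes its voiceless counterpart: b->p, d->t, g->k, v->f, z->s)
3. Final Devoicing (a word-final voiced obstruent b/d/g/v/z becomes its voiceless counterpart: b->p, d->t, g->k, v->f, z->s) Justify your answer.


Starting form: 'liwyug'
Rule 1: Vowel Harmony: all vowels become 'i' (matching first vowel). 'liwyug' -> 'liwyig'
Rule 2: Consonant Assimilation: no voiced obstruent (b/d/g/v/z) stands immediately before a voiceless consonant (p/t/k/s/f). No change.
Rule 3: Final Devoicing: word-final voiced obstruent 'g' becomes voiceless 'k'. 'liwyig' -> 'liwyik'
Final form: 'liwyik'

liwyik


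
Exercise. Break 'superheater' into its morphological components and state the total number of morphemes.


Step 1: Identify prefix: 'super' (meaning: above)
Step 2: Identify root: 'heat'
Step 3: Identify suffix(es): 'er'
Decomposition: super- (prefix: above) + heat (root) + -er (suffix: one who)
Total morphemes: 3

3 morphemes (super- (prefix: above) + heat (root) + -er (suffix: one who))


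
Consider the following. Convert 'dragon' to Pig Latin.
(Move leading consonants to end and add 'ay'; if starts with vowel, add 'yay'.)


'dragon': move consonant cluster 'dr' to end and add 'ay': 'agondray'.

agondray


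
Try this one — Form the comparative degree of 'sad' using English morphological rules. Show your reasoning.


Apply comparative formation (double final consonant, add -er): 'sad' -> 'sadder'.

sadder


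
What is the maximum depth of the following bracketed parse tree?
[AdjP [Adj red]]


Count bracket nesting levels:
'[' at pos 0: depth = 1
'[' at pos 6: depth = 2
Maximum depth reached: 2

2


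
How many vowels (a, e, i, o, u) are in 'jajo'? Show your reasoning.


Vowels in 'jajo': a, o = 2 vowels.

2


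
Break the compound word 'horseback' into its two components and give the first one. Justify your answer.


Split 'horseback' into 'horse' + 'back'. The first part is 'horse'.

horse


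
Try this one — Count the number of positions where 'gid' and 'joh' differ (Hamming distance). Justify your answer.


Alignment:
Position 1: 'g' vs 'j' = DIFFER
Position 2: 'i' vs 'o' = DIFFER
Position 3: 'd' vs 'h' = DIFFER
Total differences: 3

3


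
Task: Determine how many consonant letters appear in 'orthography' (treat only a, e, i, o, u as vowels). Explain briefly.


Consonants in 'orthography': r, t, h, g, r, p, h, y = 8 consonants.

8


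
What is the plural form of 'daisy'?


Apply rule: Change -y to -ies (consonant + y). 'daisy' becomes 'daisies'.

daisies


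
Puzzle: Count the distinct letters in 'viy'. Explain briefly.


Unique letters in 'viy': {i, v, y} = 3 distinct letters.

3


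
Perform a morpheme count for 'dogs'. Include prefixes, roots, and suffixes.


Decomposition: dog (root) + -s (plural) = 2 morpheme(s)

2 morphemes


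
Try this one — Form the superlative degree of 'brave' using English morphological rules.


Apply superlative formation (ends in e: add -st): 'brave' -> 'bravest'.

bravest


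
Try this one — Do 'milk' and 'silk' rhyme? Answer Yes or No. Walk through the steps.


Rime (stressed vowel + following sounds) of 'milk': -ilk = /ɪlk/
Rime of 'silk': -ilk = /ɪlk/
/ɪlk/ and /ɪlk/ are the same ending sound, so the words rhyme.

Yes


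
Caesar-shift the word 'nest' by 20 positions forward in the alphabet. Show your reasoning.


Shift each letter by 20: n -> h, e -> y, s -> m, t -> n. Result: 'hymn'.

hymn


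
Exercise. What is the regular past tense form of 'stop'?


Apply rule: Double final consonant and add -ed. 'stop' becomes 'stopped'.

stopped


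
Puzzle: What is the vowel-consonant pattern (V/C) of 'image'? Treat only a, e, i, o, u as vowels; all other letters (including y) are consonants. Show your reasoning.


Letter mapping: i = V, m = C, a = V, g = C, e = V.

VCVCV


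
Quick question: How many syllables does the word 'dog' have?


Break 'dog' into syllables: dog -> dog = 1 syllable

1 syllable


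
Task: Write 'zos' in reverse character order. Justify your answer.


Reverse 'zos' character by character: 'soz'.

soz


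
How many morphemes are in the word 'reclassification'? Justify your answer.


Decomposition: re- (prefix) + class (root) + -ify (suffix) + -ation (suffix) = 4 morpheme(s)

4 morphemes


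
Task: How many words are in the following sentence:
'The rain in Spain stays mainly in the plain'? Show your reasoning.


Split into words: The | rain | in | Spain | stays | mainly | in | the | plain = 9 words.

9


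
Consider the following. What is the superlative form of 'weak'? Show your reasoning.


Apply superlative formation (add -est): 'weak' -> 'weakest'.

weakest


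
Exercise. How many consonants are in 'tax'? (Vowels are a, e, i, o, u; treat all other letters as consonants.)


Consonants in 'tax': t, x = 2 consonants.

2


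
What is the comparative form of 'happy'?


Apply comparative formation (consonant + y: change y to i, add -er): 'happy' -> 'happier'.

happier


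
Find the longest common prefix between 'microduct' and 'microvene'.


Compare from the start: 5 characters match: 'micro'. Mismatch at position 6: 'd' vs 'v'.

micro


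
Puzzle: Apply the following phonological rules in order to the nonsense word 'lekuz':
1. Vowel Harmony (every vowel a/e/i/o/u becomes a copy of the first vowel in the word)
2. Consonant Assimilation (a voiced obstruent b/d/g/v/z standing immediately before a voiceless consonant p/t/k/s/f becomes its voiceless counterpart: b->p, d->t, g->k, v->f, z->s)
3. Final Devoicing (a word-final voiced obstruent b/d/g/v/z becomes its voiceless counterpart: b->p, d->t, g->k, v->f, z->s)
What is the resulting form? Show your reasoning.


Starting form: 'lekuz'
Rule 1: Vowel Harmony: all vowels become 'e' (matching first vowel). 'lekuz' -> 'lekez'
Rule 2: Consonant Assimilation: no voiced obstruent (b/d/g/v/z) stands immediately before a voiceless consonant (p/t/k/s/f). No change.
Rule 3: Final Devoicing: word-final voiced obstruent 'z' becomes voiceless 's'. 'lekez' -> 'lekes'
Final form: 'lekes'

lekes


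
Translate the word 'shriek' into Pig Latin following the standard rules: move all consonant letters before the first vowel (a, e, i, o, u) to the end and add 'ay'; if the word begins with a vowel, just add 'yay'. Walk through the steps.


'shriek': move consonant cluster 'shr' to end and add 'ay': 'iekshray'.

iekshray


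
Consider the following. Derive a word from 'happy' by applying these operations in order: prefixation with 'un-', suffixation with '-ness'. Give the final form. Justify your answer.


Step 1: Add prefix 'un-' to 'happy' = 'unhappy'
Step 2: Add suffix '-ness' to 'unhappy' = 'unhappiness'

unhappiness


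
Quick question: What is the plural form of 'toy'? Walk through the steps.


Apply rule: Add -s. 'toy' becomes 'toys'.

toys


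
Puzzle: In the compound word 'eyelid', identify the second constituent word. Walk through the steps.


Split 'eyelid' into 'eye' + 'lid'. The second part is 'lid'.

lid


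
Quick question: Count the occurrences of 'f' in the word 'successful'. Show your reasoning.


Letter 'f' in 'successful': found at position(s) 8 = 1 occurrence(s).

1


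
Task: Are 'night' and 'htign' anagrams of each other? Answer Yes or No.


Sorted letters of 'night': 'ghint'
Sorted letters of 'htign': 'ghint'
They match.

Yes


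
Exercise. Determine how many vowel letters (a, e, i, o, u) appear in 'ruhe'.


Vowels in 'ruhe': u, e = 2 vowels.

2


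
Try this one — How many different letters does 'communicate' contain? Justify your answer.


Unique letters in 'communicate': {a, c, e, i, m, n, o, t, u} = 9 distinct letters.

9


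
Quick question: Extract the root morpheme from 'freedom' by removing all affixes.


Remove suffix '-dom' from 'freedom' to get root 'free'.

free


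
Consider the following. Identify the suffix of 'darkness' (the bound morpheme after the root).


The word 'darkness' = 'dark' (root) + '-ness' (suffix). The suffix is '-ness'.

ness


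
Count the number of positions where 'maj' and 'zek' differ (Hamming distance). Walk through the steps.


Alignment:
Position 1: 'm' vs 'z' = DIFFER
Position 2: 'a' vs 'e' = DIFFER
Position 3: 'j' vs 'k' = DIFFER
Total differences: 3

3


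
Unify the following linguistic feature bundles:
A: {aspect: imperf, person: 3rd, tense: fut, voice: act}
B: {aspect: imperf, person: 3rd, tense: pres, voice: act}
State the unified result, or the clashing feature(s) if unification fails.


Compare features:
aspect: A=imperf vs B=imperf -> unified: imperf
person: A=3rd vs B=3rd -> unified: 3rd
tense: A=fut vs B=pres -> CLASH
voice: A=act vs B=act -> unified: act
Clash detected on feature 'tense' (fut vs pres); unification fails.

CLASH on 'tense' (fut vs pres)


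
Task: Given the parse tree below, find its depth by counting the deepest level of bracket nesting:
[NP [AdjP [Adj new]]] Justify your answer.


Count bracket nesting levels:
'[' at pos 0: depth = 1
'[' at pos 4: depth = 2
'[' at pos 10: depth = 3
Maximum depth reached: 3

3


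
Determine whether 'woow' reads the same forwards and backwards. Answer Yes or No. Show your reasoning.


Forward: 'woow'
Reversed: 'woow'
They are identical.

Yes


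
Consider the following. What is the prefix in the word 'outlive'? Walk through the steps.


The word 'outlive' = 'out' (prefix) + 'live' (root). The prefix is 'out'.

out


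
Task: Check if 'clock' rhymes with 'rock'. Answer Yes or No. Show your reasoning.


Rime (stressed vowel + following sounds) of 'clock': -ock = /ɒk/
Rime of 'rock': -ock = /ɒk/
/ɒk/ and /ɒk/ are the same ending sound, so the words rhyme.

Yes


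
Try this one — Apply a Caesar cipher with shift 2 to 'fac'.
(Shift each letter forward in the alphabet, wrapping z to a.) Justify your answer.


Shift each letter by 2: f -> h, a -> c, c -> e. Result: 'hce'.

hce


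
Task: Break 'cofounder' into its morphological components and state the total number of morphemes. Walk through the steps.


Step 1: Identify prefix: 'co' (meaning: together)
Step 2: Identify root: 'found'
Step 3: Identify suffix(es): 'er'
Decomposition: co- (prefix: together) + found (root) + -er (suffix: one who)
Total morphemes: 3

3 morphemes (co- (prefix: together) + found (root) + -er (suffix: one who))


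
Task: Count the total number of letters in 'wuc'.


Spell out 'wuc' and number each letter: w(1), u(2), c(3). Total: 3 letters.

3


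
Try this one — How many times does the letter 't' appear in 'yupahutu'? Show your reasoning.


Letter 't' in 'yupahutu': found at position(s) 7 = 1 occurrence(s).

1


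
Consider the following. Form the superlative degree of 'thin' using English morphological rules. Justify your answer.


Apply superlative formation (double final consonant, add -est): 'thin' -> 'thinnest'.

thinnest


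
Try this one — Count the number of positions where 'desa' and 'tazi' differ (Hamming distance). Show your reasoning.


Alignment:
Position 1: 'd' vs 't' = DIFFER
Position 2: 'e' vs 'a' = DIFFER
Position 3: 's' vs 'z' = DIFFER
Position 4: 'a' vs 'i' = DIFFER
Total differences: 4

4


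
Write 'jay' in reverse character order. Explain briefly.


Reverse 'jay' character by character: 'yaj'.

yaj


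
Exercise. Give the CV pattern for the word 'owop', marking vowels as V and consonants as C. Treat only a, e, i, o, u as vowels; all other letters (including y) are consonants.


Letter mapping: o = V, w = C, o = V, p = C.

VCVC


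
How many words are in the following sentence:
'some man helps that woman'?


Split into words: some | man | helps | that | woman = 5 words.

5


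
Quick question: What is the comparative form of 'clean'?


Apply comparative formation (add -er): 'clean' -> 'cleaner'.

cleaner


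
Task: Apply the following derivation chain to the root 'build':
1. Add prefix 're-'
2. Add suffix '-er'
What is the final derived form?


Step 1: Add prefix 're-' to 'build' = 'rebuild'
Step 2: Add suffix '-er' to 'rebuild' = 'rebuilder'

rebuilder


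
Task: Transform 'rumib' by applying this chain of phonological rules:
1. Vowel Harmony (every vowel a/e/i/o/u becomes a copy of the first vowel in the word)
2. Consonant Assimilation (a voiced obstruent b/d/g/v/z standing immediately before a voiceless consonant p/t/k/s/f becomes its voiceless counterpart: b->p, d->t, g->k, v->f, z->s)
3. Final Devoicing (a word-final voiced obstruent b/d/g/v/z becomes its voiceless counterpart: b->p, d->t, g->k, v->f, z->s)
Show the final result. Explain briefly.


Starting form: 'rumib'
Rule 1: Vowel Harmony: all vowels become 'u' (matching first vowel). 'rumib' -> 'rumub'
Rule 2: Consonant Assimilation: no voiced obstruent (b/d/g/v/z) stands immediately before a voiceless consonant (p/t/k/s/f). No change.
Rule 3: Final Devoicing: word-final voiced obstruent 'b' becomes voiceless 'p'. 'rumub' -> 'rumup'
Final form: 'rumup'

rumup


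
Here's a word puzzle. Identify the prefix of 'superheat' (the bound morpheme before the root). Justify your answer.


The word 'superheat' = 'super' (prefix) + 'heat' (root). The prefix is 'super'.

super


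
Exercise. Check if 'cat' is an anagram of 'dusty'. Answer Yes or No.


Sorted letters of 'cat': 'act'
Sorted letters of 'dusty': 'dstuy'
They do not match.

No


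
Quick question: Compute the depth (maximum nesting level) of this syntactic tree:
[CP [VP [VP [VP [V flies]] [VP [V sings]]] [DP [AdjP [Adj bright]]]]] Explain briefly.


Count bracket nesting levels:
'[' at pos 0: depth = 1
'[' at pos 4: depth = 2
'[' at pos 8: depth = 3
'[' at pos 12: depth = 4
'[' at pos 16: depth = 5
'[' at pos 27: depth = 4
'[' at pos 31: depth = 5
'[' at pos 43: depth = 3
'[' at pos 47: depth = 4
'[' at pos 53: depth = 5
Maximum depth reached: 5

5


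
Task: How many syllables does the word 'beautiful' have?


Break 'beautiful' into syllables: beau-ti-ful -> beau | ti | ful = 3 syllables

3 syllables


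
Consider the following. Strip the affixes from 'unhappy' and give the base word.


Remove prefix 'un' from 'unhappy' to get root 'happy'.

happy


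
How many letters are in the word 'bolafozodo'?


Spell out 'bolafozodo' and number each letter: b(1), o(2), l(3), a(4), f(5), o(6), z(7), o(8), d(9), o(10). Total: 10 letters.

10


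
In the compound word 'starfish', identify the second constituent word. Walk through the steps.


Split 'starfish' into 'star' + 'fish'. The second part is 'fish'.

fish


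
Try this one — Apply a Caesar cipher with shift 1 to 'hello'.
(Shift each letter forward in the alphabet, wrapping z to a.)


Shift each letter by 1: h -> i, e -> f, l -> m, l -> m, o -> p. Result: 'ifmmp'.

ifmmp


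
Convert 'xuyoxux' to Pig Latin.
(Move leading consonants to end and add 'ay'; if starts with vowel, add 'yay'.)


'xuyoxux': move consonant cluster 'x' to end and add 'ay': 'uyoxuxxay'.

uyoxuxxay


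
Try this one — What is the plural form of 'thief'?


Apply rule: Change -f to -ves. 'thief' becomes 'thieves'.

thieves


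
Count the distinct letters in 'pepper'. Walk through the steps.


Unique letters in 'pepper': {e, p, r} = 3 distinct letters.

3


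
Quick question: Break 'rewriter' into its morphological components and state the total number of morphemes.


Step 1: Identify prefix: 're' (meaning: again)
Step 2: Identify root: 'write'
Step 3: Identify suffix(es): 'er'
Decomposition: re- (prefix: again) + write (root) + -er (suffix: one who)
Total morphemes: 3

3 morphemes (re- (prefix: again) + write (root) + -er (suffix: one who))


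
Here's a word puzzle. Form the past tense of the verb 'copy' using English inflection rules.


Apply rule: Change -y to -ied. 'copy' becomes 'copied'.

copied


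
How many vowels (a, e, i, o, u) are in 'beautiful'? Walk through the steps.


Vowels in 'beautiful': e, a, u, i, u = 5 vowels.

5


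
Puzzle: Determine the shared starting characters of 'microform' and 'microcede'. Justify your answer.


Compare from the start: 5 characters match: 'micro'. Mismatch at position 6: 'f' vs 'c'.

micro


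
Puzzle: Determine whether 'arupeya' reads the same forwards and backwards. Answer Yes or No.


Forward: 'arupeya'
Reversed: 'ayepura'
They differ.

No


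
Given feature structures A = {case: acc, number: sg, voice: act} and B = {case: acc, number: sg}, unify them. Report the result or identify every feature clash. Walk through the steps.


Compare features:
case: A=acc vs B=acc -> unified: acc
number: A=sg vs B=sg -> unified: sg
voice: A=act vs B=_ -> unified: act
No clashes found.

Unified: {case: acc, number: sg, voice: act}


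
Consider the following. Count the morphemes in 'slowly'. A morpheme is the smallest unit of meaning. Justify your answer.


Decomposition: slow (root) + -ly (suffix) = 2 morpheme(s)

2 morphemes


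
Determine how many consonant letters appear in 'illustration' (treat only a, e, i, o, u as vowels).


Consonants in 'illustration': l, l, s, t, r, t, n = 7 consonants.

7


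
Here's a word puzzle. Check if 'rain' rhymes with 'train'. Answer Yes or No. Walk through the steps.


Rime (stressed vowel + following sounds) of 'rain': -ain = /eɪn/
Rime of 'train': -ain = /eɪn/
/eɪn/ and /eɪn/ are the same ending sound, so the words rhyme.

Yes


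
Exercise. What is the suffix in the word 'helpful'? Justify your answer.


The word 'helpful' = 'help' (root) + '-ful' (suffix). The suffix is '-ful'.

ful


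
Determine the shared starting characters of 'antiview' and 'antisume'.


Compare from the start: 4 characters match: 'anti'. Mismatch at position 5: 'v' vs 's'.

anti


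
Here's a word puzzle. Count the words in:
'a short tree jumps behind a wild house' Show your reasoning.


Split into words: a | short | tree | jumps | behind | a | wild | house = 8 words.

8


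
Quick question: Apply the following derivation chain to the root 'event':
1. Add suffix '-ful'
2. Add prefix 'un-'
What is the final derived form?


Step 1: Add suffix '-ful' to 'event' = 'eventful'
Step 2: Add prefix 'un-' to 'eventful' = 'uneventful'

uneventful


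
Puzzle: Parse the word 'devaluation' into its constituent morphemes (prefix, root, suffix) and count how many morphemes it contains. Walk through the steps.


Step 1: Identify prefix: 'de' (meaning: reverse/remove)
Step 2: Identify root: 'value'
Step 3: Identify suffix(es): 'ation'
Decomposition: de- (prefix: reverse/remove) + value (root) + -ation (suffix: act of)
Total morphemes: 3

3 morphemes (de- (prefix: reverse/remove) + value (root) + -ation (suffix: act of))


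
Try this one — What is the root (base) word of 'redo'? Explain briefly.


Remove prefix 're' from 'redo' to get root 'do'.

do


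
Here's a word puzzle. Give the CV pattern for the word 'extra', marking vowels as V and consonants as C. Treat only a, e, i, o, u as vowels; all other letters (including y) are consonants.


Letter mapping: e = V, x = C, t = C, r = C, a = V.

VCCCV


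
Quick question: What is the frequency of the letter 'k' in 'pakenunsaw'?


Letter 'k' in 'pakenunsaw': found at position(s) 3 = 1 occurrence(s).

1


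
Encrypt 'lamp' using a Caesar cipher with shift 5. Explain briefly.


Shift each letter by 5: l -> q, a -> f, m -> r, p -> u. Result: 'qfru'.

qfru


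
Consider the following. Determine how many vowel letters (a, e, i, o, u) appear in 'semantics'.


Vowels in 'semantics': e, a, i = 3 vowels.

3


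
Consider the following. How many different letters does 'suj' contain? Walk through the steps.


Unique letters in 'suj': {j, s, u} = 3 distinct letters.

3


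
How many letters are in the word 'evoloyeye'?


Spell out 'evoloyeye' and number each letter: e(1), v(2), o(3), l(4), o(5), y(6), e(7), y(8), e(9). Total: 9 letters.

9


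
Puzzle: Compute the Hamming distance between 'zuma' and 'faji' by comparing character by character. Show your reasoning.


Alignment:
Position 1: 'z' vs 'f' = DIFFER
Position 2: 'u' vs 'a' = DIFFER
Position 3: 'm' vs 'j' = DIFFER
Position 4: 'a' vs 'i' = DIFFER
Total differences: 4

4


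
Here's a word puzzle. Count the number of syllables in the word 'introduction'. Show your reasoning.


Break 'introduction' into syllables: in-tro-duc-tion -> in | tro | duc | tion = 4 syllables

4 syllables


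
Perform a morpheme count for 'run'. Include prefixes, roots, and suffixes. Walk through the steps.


Decomposition: run (free morpheme) = 1 morpheme(s)

1 morphemes


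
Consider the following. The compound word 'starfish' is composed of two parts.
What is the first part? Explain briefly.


Split 'starfish' into 'star' + 'fish'. The first part is 'star'.

star


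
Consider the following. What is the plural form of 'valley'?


Apply rule: Add -s. 'valley' becomes 'valleys'.

valleys


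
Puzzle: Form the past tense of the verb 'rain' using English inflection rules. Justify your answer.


Apply rule: Add -ed. 'rain' becomes 'rained'.

rained


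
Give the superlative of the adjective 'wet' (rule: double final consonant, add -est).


Apply superlative formation (double final consonant, add -est): 'wet' -> 'wettest'.

wettest


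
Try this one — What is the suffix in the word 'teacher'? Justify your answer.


The word 'teacher' = 'teach' (root) + '-er' (suffix). The suffix is '-er'.

er


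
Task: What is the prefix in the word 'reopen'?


The word 'reopen' = 're' (prefix) + 'open' (root). The prefix is 're'.

re


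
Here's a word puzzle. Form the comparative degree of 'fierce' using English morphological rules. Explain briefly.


Apply comparative formation (ends in e: add -r): 'fierce' -> 'fiercer'.

fiercer


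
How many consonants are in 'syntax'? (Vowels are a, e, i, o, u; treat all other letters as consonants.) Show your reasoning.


Consonants in 'syntax': s, y, n, t, x = 5 consonants.

5


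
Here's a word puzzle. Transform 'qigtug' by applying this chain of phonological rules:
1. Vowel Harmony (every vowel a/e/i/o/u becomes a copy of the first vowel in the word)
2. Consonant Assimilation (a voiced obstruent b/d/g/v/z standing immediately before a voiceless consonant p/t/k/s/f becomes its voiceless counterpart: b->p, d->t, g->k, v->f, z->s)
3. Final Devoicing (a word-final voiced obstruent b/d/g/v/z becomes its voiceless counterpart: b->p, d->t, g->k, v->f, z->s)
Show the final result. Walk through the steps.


Starting form: 'qigtug'
Rule 1: Vowel Harmony: all vowels become 'i' (matching first vowel). 'qigtug' -> 'qigtig'
Rule 2: Consonant Assimilation: voiced obstruent before voiceless consonant becomes voiceless ('gt' -> 'kt'). 'qigtig' -> 'qiktig'
Rule 3: Final Devoicing: word-final voiced obstruent 'g' becomes voiceless 'k'. 'qiktig' -> 'qiktik'
Final form: 'qiktik'

qiktik


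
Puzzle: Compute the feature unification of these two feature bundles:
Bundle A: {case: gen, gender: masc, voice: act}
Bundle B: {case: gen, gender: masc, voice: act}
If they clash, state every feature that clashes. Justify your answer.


Compare features:
case: A=gen vs B=gen -> unified: gen
gender: A=masc vs B=masc -> unified: masc
voice: A=act vs B=act -> unified: act
No clashes found.

Unified: {case: gen, gender: masc, voice: act}


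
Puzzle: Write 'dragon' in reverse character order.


Reverse 'dragon' character by character: 'nogard'.

nogard


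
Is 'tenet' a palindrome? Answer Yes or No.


Forward: 'tenet'
Reversed: 'tenet'
They are identical.

Yes


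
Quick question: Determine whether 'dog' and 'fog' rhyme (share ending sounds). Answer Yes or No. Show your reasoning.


Rime (stressed vowel + following sounds) of 'dog': -og = /ɒg/
Rime of 'fog': -og = /ɒg/
/ɒg/ and /ɒg/ are the same ending sound, so the words rhyme.

Yes


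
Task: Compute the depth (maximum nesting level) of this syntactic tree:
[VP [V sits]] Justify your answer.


Count bracket nesting levels:
'[' at pos 0: depth = 1
'[' at pos 4: depth = 2
Maximum depth reached: 2

2


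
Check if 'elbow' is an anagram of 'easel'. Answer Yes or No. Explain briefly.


Sorted letters of 'elbow': 'below'
Sorted letters of 'easel': 'aeels'
They do not match.

No


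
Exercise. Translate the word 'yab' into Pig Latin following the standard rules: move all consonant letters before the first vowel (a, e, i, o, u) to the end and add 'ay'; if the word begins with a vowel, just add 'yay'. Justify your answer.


'yab': move consonant cluster 'y' to end and add 'ay': 'abyay'.

abyay


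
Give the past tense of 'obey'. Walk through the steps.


Apply rule: Add -ed. 'obey' becomes 'obeyed'.

obeyed


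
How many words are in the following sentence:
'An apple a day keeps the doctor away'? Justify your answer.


Split into words: An | apple | a | day | keeps | the | doctor | away = 8 words.

8


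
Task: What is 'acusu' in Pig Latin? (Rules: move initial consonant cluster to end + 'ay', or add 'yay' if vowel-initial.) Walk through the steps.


'acusu' starts with a vowel, so add 'yay': 'acusuyay'.

acusuyay
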